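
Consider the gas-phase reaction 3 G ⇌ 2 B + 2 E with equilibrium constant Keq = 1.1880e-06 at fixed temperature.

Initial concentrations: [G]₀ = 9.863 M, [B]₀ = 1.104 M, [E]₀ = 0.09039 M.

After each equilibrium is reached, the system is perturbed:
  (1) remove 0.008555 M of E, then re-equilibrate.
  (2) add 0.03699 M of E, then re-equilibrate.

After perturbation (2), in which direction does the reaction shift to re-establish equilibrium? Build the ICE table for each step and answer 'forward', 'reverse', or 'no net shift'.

Direction: reverse

Q₀ = 1.0379e-05 vs Keq = 1.1880e-06 ⇒ Q>K, reverse
Step 1:
                    G           B           E
  init          9.863       1.104     0.09039
  Δ           0.08655     -0.0577     -0.0577
  eq             9.95       1.046     0.03269
  solve Keq expr → x = -0.02885; check Q = 1.1880e-06
Then remove 0.008555 M of E.
Step 2:
                    G           B           E
  init           9.95       1.046     0.02414
  Δ          -0.01236    0.008239    0.008239
  eq            9.937       1.055     0.03238
  solve Keq expr → x = 0.00412; check Q = 1.1880e-06
Then add 0.03699 M of E.
Step 3:
                    G           B           E
  init          9.937       1.055     0.06937
  Δ           0.05338    -0.03559    -0.03559
  eq            9.991       1.019     0.03378
  solve Keq expr → x = -0.01779; check Q = 1.1880e-06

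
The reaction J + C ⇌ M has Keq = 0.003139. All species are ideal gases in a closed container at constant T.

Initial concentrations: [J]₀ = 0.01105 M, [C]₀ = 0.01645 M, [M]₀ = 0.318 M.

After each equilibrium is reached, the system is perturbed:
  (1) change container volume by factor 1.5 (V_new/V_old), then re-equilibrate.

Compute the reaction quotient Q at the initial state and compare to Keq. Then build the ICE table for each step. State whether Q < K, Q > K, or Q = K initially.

Q₀ = 1749; Q > K (proceeds reverse)

Q₀ = 1749 vs Keq = 0.003139 ⇒ Q>K, reverse
Step 1:
                    J           C           M
  init        0.01105     0.01645       0.318
  Δ            0.3177      0.3177     -0.3177
  eq           0.3287      0.3341  3.4473e-04
  solve Keq expr → x = -0.3177; check Q = 0.003139
Then change container volume by factor 1.5 (V_new/V_old).
Step 2:
                    J           C           M
  init         0.2191      0.2227  2.2982e-04
  Δ        7.6501e-05  7.6501e-05 -7.6501e-05
  eq           0.2192      0.2228  1.5332e-04
  solve Keq expr → x = -7.6501e-05; check Q = 0.003139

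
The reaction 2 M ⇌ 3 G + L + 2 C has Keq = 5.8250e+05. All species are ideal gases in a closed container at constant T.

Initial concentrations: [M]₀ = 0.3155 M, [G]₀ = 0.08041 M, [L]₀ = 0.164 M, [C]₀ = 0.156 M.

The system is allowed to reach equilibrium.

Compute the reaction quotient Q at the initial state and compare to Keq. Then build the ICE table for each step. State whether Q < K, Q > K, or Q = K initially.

Q₀ = 2.0846e-05 vs Keq = 5.8250e+05 ⇒ Q<K, forward
Step 1:
                  M         G         L         C
  init       0.3155   0.08041     0.164     0.156
  Δ         -0.3154     0.473    0.1577    0.3154
  eq      1.4422e-04    0.5534    0.3217    0.4714
  solve Keq expr → x = 0.1577; check Q = 5.8250e+05

Q₀ = 2.0846e-05; Q < K (proceeds forward)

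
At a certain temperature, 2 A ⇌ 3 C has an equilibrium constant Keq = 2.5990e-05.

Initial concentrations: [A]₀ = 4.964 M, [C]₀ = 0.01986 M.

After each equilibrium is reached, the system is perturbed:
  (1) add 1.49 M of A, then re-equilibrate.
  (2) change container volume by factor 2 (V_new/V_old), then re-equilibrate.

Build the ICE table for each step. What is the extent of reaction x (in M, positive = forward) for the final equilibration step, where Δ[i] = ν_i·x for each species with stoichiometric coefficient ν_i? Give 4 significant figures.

Q₀ = 3.1789e-07 vs Keq = 2.5990e-05 ⇒ Q<K, forward
Step 1:
                  A         C
  Initial     4.964   0.01986
  Change   -0.04389   0.06583
  Equil        4.92   0.08569
  solve Keq expr → x = 0.02194; check Q = 2.5990e-05
Then add 1.49 M of A.
Step 2:
                  A         C
  Initial      6.41   0.08569
  Change   -0.01094   0.01641
  Equil       6.399    0.1021
  solve Keq expr → x = 0.00547; check Q = 2.5990e-05
Then change container volume by factor 2 (V_new/V_old).
Step 3:
                  A         C
  Initial       3.2   0.05105
  Change  -0.008767   0.01315
  Equil       3.191    0.0642
  solve Keq expr → x = 0.004384; check Q = 2.5990e-05

x = 0.004384 M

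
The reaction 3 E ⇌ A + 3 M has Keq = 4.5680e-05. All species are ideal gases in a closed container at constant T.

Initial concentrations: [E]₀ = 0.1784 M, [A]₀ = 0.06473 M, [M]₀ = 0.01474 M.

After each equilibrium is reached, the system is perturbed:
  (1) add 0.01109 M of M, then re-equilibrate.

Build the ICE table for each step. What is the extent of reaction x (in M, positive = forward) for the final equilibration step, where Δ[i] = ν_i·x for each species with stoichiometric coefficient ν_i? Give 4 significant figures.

x = -0.003306 M

Q₀ = 3.6510e-05 vs Keq = 4.5680e-05 ⇒ Q<K, forward
Step 1:
                    E           A           M
  init         0.1784     0.06473     0.01474
  Δ         -0.001024  3.4141e-04    0.001024
  eq           0.1774     0.06507     0.01576
  solve Keq expr → x = 3.4141e-04; check Q = 4.5680e-05
Then add 0.01109 M of M.
Step 2:
                    E           A           M
  init         0.1774     0.06507     0.02685
  Δ          0.009917   -0.003306   -0.009917
  eq           0.1873     0.06177     0.01694
  solve Keq expr → x = -0.003306; check Q = 4.5680e-05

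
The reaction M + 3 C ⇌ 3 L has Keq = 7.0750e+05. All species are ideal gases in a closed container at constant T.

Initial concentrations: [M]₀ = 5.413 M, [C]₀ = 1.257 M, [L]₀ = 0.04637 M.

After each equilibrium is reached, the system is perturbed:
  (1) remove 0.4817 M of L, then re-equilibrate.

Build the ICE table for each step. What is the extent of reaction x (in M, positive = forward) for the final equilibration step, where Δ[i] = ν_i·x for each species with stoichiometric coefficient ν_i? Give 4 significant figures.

Q₀ = 9.2740e-06 vs Keq = 7.0750e+05 ⇒ Q<K, forward
Step 1:
                    M           C           L
  I             5.413       1.257     0.04637
  C           -0.4162      -1.248       1.248
  E             4.997      0.0085       1.295
  solve Keq expr → x = 0.4162; check Q = 7.0750e+05
Then remove 0.4817 M of L.
Step 2:
                    M           C           L
  I             4.997      0.0085      0.8132
  C         -0.001047   -0.003141    0.003141
  E             4.996    0.005359      0.8163
  solve Keq expr → x = 0.001047; check Q = 7.0750e+05

x = 0.001047 M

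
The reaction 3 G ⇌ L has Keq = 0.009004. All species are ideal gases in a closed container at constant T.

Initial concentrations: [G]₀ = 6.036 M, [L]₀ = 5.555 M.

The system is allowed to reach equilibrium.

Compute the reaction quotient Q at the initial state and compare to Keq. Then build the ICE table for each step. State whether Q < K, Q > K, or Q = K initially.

Q₀ = 0.02526 vs Keq = 0.009004 ⇒ Q>K, reverse
Step 1:
                    G           L
  Initial       6.036       5.555
  Change        2.103     -0.7009
  Equil         8.139       4.854
  solve Keq expr → x = -0.7009; check Q = 0.009004

Q₀ = 0.02526; Q > K (proceeds reverse)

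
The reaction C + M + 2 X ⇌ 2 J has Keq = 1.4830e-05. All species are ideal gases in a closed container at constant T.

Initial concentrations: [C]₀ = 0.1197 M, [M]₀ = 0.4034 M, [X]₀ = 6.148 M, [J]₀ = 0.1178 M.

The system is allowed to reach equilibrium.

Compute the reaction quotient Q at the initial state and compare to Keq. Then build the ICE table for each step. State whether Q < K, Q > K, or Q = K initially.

Q₀ = 0.007603 vs Keq = 1.4830e-05 ⇒ Q>K, reverse
Step 1:
                    C           M           X           J
  Initial      0.1197      0.4034       6.148      0.1178
  Change      0.05548     0.05548       0.111      -0.111
  Equil        0.1752      0.4589       6.259    0.006834
  solve Keq expr → x = -0.05548; check Q = 1.4830e-05

Q₀ = 0.007603; Q > K (proceeds reverse)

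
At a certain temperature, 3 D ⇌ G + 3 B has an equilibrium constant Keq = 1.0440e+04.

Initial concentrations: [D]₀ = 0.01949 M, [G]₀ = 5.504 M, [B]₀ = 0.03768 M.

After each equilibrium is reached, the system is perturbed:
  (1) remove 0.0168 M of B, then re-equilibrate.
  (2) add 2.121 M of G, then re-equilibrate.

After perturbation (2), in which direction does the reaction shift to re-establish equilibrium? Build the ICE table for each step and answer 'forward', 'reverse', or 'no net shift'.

Q₀ = 39.77 vs Keq = 1.0440e+04 ⇒ Q<K, forward
Step 1:
                  D         G         B
  Initial   0.01949     5.504   0.03768
  Change   -0.01522  0.005072   0.01522
  Equil    0.004274     5.509    0.0529
  solve Keq expr → x = 0.005072; check Q = 1.0440e+04
Then remove 0.0168 M of B.
Step 2:
                  D         G         B
  Initial  0.004274     5.509    0.0361
  Change  -0.001256 4.1867e-04  0.001256
  Equil    0.003018     5.509   0.03735
  solve Keq expr → x = 4.1867e-04; check Q = 1.0440e+04
Then add 2.121 M of G.
Step 3:
                  D         G         B
  Initial  0.003018      7.63   0.03735
  Change  3.1751e-04 -1.0584e-04 -3.1751e-04
  Equil    0.003336      7.63   0.03703
  solve Keq expr → x = -1.0584e-04; check Q = 1.0440e+04

Direction: reverse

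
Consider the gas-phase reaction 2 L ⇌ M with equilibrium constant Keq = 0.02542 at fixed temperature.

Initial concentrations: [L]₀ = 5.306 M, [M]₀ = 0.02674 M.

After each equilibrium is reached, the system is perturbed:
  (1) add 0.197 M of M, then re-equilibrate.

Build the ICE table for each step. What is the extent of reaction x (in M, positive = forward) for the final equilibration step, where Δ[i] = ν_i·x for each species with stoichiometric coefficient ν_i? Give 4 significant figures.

x = -0.135 M

Q₀ = 9.4979e-04 vs Keq = 0.02542 ⇒ Q<K, forward
Step 1:
                  L         M
  I           5.306   0.02674
  C         -0.9231    0.4616
  E           4.383    0.4883
  solve Keq expr → x = 0.4616; check Q = 0.02542
Then add 0.197 M of M.
Step 2:
                  L         M
  I           4.383    0.6853
  C            0.27    -0.135
  E           4.653    0.5503
  solve Keq expr → x = -0.135; check Q = 0.02542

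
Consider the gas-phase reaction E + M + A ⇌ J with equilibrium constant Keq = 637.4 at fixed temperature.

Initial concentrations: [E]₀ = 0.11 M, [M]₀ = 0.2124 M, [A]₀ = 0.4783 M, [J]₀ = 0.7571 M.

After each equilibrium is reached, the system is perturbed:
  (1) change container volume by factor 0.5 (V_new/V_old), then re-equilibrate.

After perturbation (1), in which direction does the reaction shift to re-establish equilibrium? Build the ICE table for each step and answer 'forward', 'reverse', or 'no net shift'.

Q₀ = 67.75 vs Keq = 637.4 ⇒ Q<K, forward
Step 1:
                  E         M         A         J
  I            0.11    0.2124    0.4783    0.7571
  C        -0.08395  -0.08395  -0.08395   0.08395
  E         0.02605    0.1284    0.3943    0.8411
  solve Keq expr → x = 0.08395; check Q = 637.4
Then change container volume by factor 0.5 (V_new/V_old).
Step 2:
                  E         M         A         J
  I          0.0521    0.2569    0.7887     1.682
  C         -0.0359   -0.0359   -0.0359    0.0359
  E          0.0162     0.221    0.7528     1.718
  solve Keq expr → x = 0.0359; check Q = 637.4

Direction: forward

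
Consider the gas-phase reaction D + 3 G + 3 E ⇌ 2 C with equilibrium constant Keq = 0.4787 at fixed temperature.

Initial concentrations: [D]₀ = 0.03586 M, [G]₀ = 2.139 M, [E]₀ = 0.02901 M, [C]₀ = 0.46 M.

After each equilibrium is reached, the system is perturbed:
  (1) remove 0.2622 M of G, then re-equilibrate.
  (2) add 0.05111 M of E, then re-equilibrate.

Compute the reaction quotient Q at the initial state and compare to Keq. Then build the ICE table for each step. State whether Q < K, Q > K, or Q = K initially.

Q₀ = 2.4696e+04; Q > K (proceeds reverse)

Q₀ = 2.4696e+04 vs Keq = 0.4787 ⇒ Q>K, reverse
Step 1:
                    D           G           E           C
  I           0.03586       2.139     0.02901        0.46
  C            0.1133      0.3398      0.3398     -0.2265
  E            0.1491       2.479      0.3688      0.2335
  solve Keq expr → x = -0.1133; check Q = 0.4787
Then remove 0.2622 M of G.
Step 2:
                    D           G           E           C
  I            0.1491       2.217      0.3688      0.2335
  C          0.006448     0.01934     0.01934     -0.0129
  E            0.1556       2.236      0.3881      0.2206
  solve Keq expr → x = -0.006448; check Q = 0.4787
Then add 0.05111 M of E.
Step 3:
                    D           G           E           C
  I            0.1556       2.236      0.4392      0.2206
  C         -0.007541    -0.02262    -0.02262     0.01508
  E             0.148       2.213      0.4166      0.2357
  solve Keq expr → x = 0.007541; check Q = 0.4787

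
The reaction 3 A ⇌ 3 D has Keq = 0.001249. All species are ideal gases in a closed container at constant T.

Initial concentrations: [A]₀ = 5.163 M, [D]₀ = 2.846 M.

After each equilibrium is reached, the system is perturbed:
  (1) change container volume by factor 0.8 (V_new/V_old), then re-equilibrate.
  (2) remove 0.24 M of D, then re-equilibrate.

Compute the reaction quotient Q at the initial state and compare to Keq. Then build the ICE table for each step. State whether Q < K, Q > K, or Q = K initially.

Q₀ = 0.1675; Q > K (proceeds reverse)

Q₀ = 0.1675 vs Keq = 0.001249 ⇒ Q>K, reverse
Step 1:
                   A          D
  Initial      5.163      2.846
  Change       2.067     -2.067
  Equil         7.23     0.7787
  solve Keq expr → x = -0.6891; check Q = 0.001249
Then change container volume by factor 0.8 (V_new/V_old).
Step 2:
                   A          D
  Initial      9.038     0.9733
  Change           0          0
  Equil        9.038     0.9733
  solve Keq expr → x = 0; check Q = 0.001249
Then remove 0.24 M of D.
Step 3:
                   A          D
  Initial      9.038     0.7333
  Change     -0.2167     0.2167
  Equil        8.821       0.95
  solve Keq expr → x = 0.07222; check Q = 0.001249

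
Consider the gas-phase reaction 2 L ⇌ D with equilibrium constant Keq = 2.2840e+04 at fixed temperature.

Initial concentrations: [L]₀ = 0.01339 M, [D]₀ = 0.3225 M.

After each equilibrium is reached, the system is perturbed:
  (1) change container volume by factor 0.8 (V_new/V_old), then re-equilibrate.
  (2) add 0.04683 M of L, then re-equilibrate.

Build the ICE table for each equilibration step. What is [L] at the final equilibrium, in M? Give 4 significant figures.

Q₀ = 1799 vs Keq = 2.2840e+04 ⇒ Q<K, forward
Step 1:
                   L          D
  Initial    0.01339     0.3225
  Change   -0.009604   0.004802
  Equil     0.003786     0.3273
  solve Keq expr → x = 0.004802; check Q = 2.2840e+04
Then change container volume by factor 0.8 (V_new/V_old).
Step 2:
                   L          D
  Initial   0.004732     0.4091
  Change  -4.9827e-04 2.4914e-04
  Equil     0.004234     0.4094
  solve Keq expr → x = 2.4914e-04; check Q = 2.2840e+04
Then add 0.04683 M of L.
Step 3:
                   L          D
  Initial    0.05106     0.4094
  Change    -0.04671    0.02336
  Equil     0.004353     0.4327
  solve Keq expr → x = 0.02336; check Q = 2.2840e+04

[L]_eq = 0.004353 M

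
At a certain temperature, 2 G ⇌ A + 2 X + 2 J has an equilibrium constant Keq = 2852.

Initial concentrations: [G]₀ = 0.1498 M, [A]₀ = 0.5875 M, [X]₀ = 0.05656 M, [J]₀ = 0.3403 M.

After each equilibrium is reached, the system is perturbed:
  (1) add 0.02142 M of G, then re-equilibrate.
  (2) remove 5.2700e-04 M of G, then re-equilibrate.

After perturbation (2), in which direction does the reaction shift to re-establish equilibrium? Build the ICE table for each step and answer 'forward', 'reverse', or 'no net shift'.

Direction: reverse

Q₀ = 0.009699 vs Keq = 2852 ⇒ Q<K, forward
Step 1:
                  G         A         X         J
  I          0.1498    0.5875   0.05656    0.3403
  C         -0.1483   0.07414    0.1483    0.1483
  E        0.001524    0.6616    0.2048    0.4886
  solve Keq expr → x = 0.07414; check Q = 2852
Then add 0.02142 M of G.
Step 2:
                  G         A         X         J
  I         0.02294    0.6616    0.2048    0.4886
  C        -0.02118   0.01059   0.02118   0.02118
  E        0.001769    0.6722     0.226    0.5098
  solve Keq expr → x = 0.01059; check Q = 2852
Then remove 5.2700e-04 M of G.
Step 3:
                  G         A         X         J
  I        0.001242    0.6722     0.226    0.5098
  C       5.2078e-04 -2.6039e-04 -5.2078e-04 -5.2078e-04
  E        0.001763     0.672    0.2255    0.5092
  solve Keq expr → x = -2.6039e-04; check Q = 2852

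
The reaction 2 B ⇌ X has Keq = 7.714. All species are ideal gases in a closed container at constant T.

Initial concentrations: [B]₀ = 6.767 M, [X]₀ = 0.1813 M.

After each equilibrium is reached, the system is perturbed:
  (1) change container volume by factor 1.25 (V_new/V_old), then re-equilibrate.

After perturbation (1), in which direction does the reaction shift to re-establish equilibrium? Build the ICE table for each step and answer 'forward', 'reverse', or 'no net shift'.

Direction: reverse

Q₀ = 0.003959 vs Keq = 7.714 ⇒ Q<K, forward
Step 1:
                    B           X
  Initial       6.767      0.1813
  Change       -6.119       3.059
  Equil        0.6482       3.241
  solve Keq expr → x = 3.059; check Q = 7.714
Then change container volume by factor 1.25 (V_new/V_old).
Step 2:
                    B           X
  Initial      0.5185       2.593
  Change      0.05795    -0.02898
  Equil        0.5765       2.564
  solve Keq expr → x = -0.02898; check Q = 7.714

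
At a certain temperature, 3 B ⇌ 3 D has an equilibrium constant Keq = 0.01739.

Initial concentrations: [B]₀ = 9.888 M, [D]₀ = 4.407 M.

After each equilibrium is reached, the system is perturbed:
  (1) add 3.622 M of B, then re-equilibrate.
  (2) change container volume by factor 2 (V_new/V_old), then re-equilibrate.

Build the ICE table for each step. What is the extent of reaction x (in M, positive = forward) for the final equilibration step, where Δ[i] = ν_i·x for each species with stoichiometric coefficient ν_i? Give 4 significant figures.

Q₀ = 0.08853 vs Keq = 0.01739 ⇒ Q>K, reverse
Step 1:
                    B           D
  Initial       9.888       4.407
  Change        1.466      -1.466
  Equil         11.35       2.941
  solve Keq expr → x = -0.4885; check Q = 0.01739
Then add 3.622 M of B.
Step 2:
                    B           D
  Initial       14.98       2.941
  Change      -0.7453      0.7453
  Equil         14.23       3.687
  solve Keq expr → x = 0.2484; check Q = 0.01739
Then change container volume by factor 2 (V_new/V_old).
Step 3:
                    B           D
  Initial       7.115       1.843
  Change            0           0
  Equil         7.115       1.843
  solve Keq expr → x = 0; check Q = 0.01739

x = 0 M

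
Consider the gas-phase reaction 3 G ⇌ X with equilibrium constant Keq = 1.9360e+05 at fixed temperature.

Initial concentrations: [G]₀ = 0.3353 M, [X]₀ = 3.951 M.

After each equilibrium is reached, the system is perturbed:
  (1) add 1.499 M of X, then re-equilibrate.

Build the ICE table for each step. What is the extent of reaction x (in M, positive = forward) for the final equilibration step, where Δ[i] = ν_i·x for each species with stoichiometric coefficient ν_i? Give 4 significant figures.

Q₀ = 104.8 vs Keq = 1.9360e+05 ⇒ Q<K, forward
Step 1:
                   G          X
  I           0.3353      3.951
  C          -0.3077     0.1026
  E          0.02756      4.054
  solve Keq expr → x = 0.1026; check Q = 1.9360e+05
Then add 1.499 M of X.
Step 2:
                   G          X
  I          0.02756      5.553
  C         0.003046  -0.001015
  E          0.03061      5.552
  solve Keq expr → x = -0.001015; check Q = 1.9360e+05

x = -0.001015 M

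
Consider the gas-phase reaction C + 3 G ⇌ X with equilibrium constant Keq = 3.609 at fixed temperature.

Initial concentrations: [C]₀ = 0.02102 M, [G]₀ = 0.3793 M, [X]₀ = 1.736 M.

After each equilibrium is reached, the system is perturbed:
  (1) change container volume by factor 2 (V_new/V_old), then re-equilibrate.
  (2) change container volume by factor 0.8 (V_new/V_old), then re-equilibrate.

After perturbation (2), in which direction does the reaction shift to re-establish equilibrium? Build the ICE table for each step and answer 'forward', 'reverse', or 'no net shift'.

Q₀ = 1513 vs Keq = 3.609 ⇒ Q>K, reverse
Step 1:
                   C          G          X
  init       0.02102     0.3793      1.736
  Δ           0.2544     0.7631    -0.2544
  eq          0.2754      1.142      1.482
  solve Keq expr → x = -0.2544; check Q = 3.609
Then change container volume by factor 2 (V_new/V_old).
Step 2:
                   C          G          X
  init        0.1377     0.5712     0.7408
  Δ           0.1077      0.323    -0.1077
  eq          0.2454     0.8942     0.6331
  solve Keq expr → x = -0.1077; check Q = 3.609
Then change container volume by factor 0.8 (V_new/V_old).
Step 3:
                   C          G          X
  init        0.3067      1.118     0.7914
  Δ         -0.04985    -0.1496    0.04985
  eq          0.2568     0.9682     0.8413
  solve Keq expr → x = 0.04985; check Q = 3.609

Direction: forward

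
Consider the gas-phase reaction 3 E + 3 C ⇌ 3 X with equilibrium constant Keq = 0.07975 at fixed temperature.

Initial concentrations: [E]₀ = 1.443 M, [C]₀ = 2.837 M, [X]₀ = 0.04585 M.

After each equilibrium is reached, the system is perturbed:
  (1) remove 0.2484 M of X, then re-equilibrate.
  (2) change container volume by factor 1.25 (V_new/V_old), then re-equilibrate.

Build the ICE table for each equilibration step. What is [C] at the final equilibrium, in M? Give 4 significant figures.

Q₀ = 1.4049e-06 vs Keq = 0.07975 ⇒ Q<K, forward
Step 1:
                  E         C         X
  init        1.443     2.837   0.04585
  Δ         -0.6723   -0.6723    0.6723
  eq         0.7707     2.165    0.7181
  solve Keq expr → x = 0.2241; check Q = 0.07975
Then remove 0.2484 M of X.
Step 2:
                  E         C         X
  init       0.7707     2.165    0.4697
  Δ         -0.1121   -0.1121    0.1121
  eq         0.6586     2.053    0.5819
  solve Keq expr → x = 0.03738; check Q = 0.07975
Then change container volume by factor 1.25 (V_new/V_old).
Step 3:
                  E         C         X
  init       0.5269     1.642    0.4655
  Δ         0.04764   0.04764  -0.04764
  eq         0.5745      1.69    0.4178
  solve Keq expr → x = -0.01588; check Q = 0.07975

[C]_eq = 1.69 M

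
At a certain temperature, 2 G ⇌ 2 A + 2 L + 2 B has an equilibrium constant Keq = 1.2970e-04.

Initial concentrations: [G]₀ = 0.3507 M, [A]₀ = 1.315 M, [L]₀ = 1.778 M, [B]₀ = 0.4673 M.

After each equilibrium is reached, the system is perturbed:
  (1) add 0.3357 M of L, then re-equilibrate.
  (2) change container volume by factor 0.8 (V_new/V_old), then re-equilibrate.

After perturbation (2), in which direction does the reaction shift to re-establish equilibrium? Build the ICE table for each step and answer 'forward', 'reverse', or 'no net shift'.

Direction: reverse

Q₀ = 9.706 vs Keq = 1.2970e-04 ⇒ Q>K, reverse
Step 1:
                    G           A           L           B
  Initial      0.3507       1.315       1.778      0.4673
  Change       0.4591     -0.4591     -0.4591     -0.4591
  Equil        0.8098      0.8559       1.319    0.008171
  solve Keq expr → x = -0.2296; check Q = 1.2970e-04
Then add 0.3357 M of L.
Step 2:
                    G           A           L           B
  Initial      0.8098      0.8559       1.655    0.008171
  Change     0.001626   -0.001626   -0.001626   -0.001626
  Equil        0.8115      0.8542       1.653    0.006545
  solve Keq expr → x = -8.1291e-04; check Q = 1.2970e-04
Then change container volume by factor 0.8 (V_new/V_old).
Step 3:
                    G           A           L           B
  Initial       1.014       1.068       2.066    0.008181
  Change     0.002908   -0.002908   -0.002908   -0.002908
  Equil         1.017       1.065       2.063    0.005273
  solve Keq expr → x = -0.001454; check Q = 1.2970e-04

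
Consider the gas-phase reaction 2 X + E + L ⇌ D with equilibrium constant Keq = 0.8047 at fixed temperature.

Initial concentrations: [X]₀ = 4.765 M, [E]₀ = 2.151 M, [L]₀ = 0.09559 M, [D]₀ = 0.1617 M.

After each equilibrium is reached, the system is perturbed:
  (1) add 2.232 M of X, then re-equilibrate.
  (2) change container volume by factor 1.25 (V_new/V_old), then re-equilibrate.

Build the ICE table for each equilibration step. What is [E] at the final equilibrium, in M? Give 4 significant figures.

Q₀ = 0.03464 vs Keq = 0.8047 ⇒ Q<K, forward
Step 1:
                   X          E          L          D
  I            4.765      2.151    0.09559     0.1617
  C          -0.1769   -0.08843   -0.08843    0.08843
  E            4.588      2.063   0.007159     0.2501
  solve Keq expr → x = 0.08843; check Q = 0.8047
Then add 2.232 M of X.
Step 2:
                   X          E          L          D
  I             6.82      2.063   0.007159     0.2501
  C        -0.007711  -0.003855  -0.003855   0.003855
  E            6.812      2.059   0.003304      0.254
  solve Keq expr → x = 0.003855; check Q = 0.8047
Then change container volume by factor 1.25 (V_new/V_old).
Step 3:
                   X          E          L          D
  I             5.45      1.647   0.002643     0.2032
  C         0.004881    0.00244    0.00244   -0.00244
  E            5.455      1.649   0.005083     0.2007
  solve Keq expr → x = -0.00244; check Q = 0.8047

[E]_eq = 1.649 M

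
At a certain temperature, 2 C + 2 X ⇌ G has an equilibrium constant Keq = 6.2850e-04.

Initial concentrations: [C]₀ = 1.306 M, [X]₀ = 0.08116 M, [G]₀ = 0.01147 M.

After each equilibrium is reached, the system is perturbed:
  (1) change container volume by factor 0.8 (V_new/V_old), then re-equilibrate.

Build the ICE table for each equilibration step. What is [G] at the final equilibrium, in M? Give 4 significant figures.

[G]_eq = 2.9338e-05 M

Q₀ = 1.021 vs Keq = 6.2850e-04 ⇒ Q>K, reverse
Step 1:
                    C           X           G
  I             1.306     0.08116     0.01147
  C           0.02292     0.02292    -0.01146
  E             1.329      0.1041  1.2023e-05
  solve Keq expr → x = -0.01146; check Q = 6.2850e-04
Then change container volume by factor 0.8 (V_new/V_old).
Step 2:
                    C           X           G
  I             1.661      0.1301  1.5028e-05
  C       -2.8620e-05 -2.8620e-05  1.4310e-05
  E             1.661      0.1301  2.9338e-05
  solve Keq expr → x = 1.4310e-05; check Q = 6.2850e-04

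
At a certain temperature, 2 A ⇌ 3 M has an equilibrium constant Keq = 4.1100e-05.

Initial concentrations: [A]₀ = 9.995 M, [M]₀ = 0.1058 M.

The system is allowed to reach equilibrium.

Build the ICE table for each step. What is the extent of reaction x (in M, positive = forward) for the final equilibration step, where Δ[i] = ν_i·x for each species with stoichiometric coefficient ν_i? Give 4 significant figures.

x = 0.01798 M

Q₀ = 1.1855e-05 vs Keq = 4.1100e-05 ⇒ Q<K, forward
Step 1:
                   A          M
  I            9.995     0.1058
  C         -0.03596    0.05394
  E            9.959     0.1597
  solve Keq expr → x = 0.01798; check Q = 4.1100e-05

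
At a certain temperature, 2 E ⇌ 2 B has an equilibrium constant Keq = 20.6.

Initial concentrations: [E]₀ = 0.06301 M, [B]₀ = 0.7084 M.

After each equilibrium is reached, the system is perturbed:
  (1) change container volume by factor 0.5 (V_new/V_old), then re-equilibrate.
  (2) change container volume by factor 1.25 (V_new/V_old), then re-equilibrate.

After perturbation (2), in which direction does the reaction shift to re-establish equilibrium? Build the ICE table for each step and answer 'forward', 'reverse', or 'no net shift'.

Direction: no net shift

Q₀ = 126.4 vs Keq = 20.6 ⇒ Q>K, reverse
Step 1:
                    E           B
  I           0.06301      0.7084
  C           0.07627    -0.07627
  E            0.1393      0.6321
  solve Keq expr → x = -0.03813; check Q = 20.6
Then change container volume by factor 0.5 (V_new/V_old).
Step 2:
                    E           B
  I            0.2786       1.264
  C                 0           0
  E            0.2786       1.264
  solve Keq expr → x = 0; check Q = 20.6
Then change container volume by factor 1.25 (V_new/V_old).
Step 3:
                    E           B
  I            0.2228       1.011
  C                 0           0
  E            0.2228       1.011
  solve Keq expr → x = 0; check Q = 20.6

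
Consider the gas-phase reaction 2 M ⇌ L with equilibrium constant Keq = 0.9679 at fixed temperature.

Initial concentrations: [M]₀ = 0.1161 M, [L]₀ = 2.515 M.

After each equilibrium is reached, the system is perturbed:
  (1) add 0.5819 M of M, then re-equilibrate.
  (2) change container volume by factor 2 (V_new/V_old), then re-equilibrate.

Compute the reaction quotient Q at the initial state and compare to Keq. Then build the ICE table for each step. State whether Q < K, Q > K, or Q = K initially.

Q₀ = 186.6; Q > K (proceeds reverse)

Q₀ = 186.6 vs Keq = 0.9679 ⇒ Q>K, reverse
Step 1:
                  M         L
  init       0.1161     2.515
  Δ           1.276   -0.6382
  eq          1.392     1.877
  solve Keq expr → x = -0.6382; check Q = 0.9679
Then add 0.5819 M of M.
Step 2:
                  M         L
  init        1.974     1.877
  Δ         -0.4932    0.2466
  eq          1.481     2.123
  solve Keq expr → x = 0.2466; check Q = 0.9679
Then change container volume by factor 2 (V_new/V_old).
Step 3:
                  M         L
  init       0.7406     1.062
  Δ          0.2446   -0.1223
  eq         0.9852    0.9394
  solve Keq expr → x = -0.1223; check Q = 0.9679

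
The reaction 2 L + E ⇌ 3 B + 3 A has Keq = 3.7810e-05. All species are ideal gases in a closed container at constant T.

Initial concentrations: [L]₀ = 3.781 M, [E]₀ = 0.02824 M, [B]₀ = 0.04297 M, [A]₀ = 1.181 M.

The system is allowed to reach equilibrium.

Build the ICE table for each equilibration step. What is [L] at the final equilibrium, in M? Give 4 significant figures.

[L]_eq = 3.794 M

Q₀ = 3.2372e-04 vs Keq = 3.7810e-05 ⇒ Q>K, reverse
Step 1:
                  L         E         B         A
  init        3.781   0.02824   0.04297     1.181
  Δ         0.01332  0.006662  -0.01999  -0.01999
  eq          3.794    0.0349   0.02298     1.161
  solve Keq expr → x = -0.006662; check Q = 3.7810e-05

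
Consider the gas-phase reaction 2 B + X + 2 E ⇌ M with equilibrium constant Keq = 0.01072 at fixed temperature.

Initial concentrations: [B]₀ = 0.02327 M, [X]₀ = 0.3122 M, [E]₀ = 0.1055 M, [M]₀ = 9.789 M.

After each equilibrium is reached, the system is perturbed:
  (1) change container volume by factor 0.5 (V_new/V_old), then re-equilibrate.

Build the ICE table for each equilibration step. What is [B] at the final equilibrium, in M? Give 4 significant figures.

Q₀ = 5.2024e+06 vs Keq = 0.01072 ⇒ Q>K, reverse
Step 1:
                    B           X           E           M
  I           0.02327      0.3122      0.1055       9.789
  C             4.113       2.057       4.113      -2.057
  E             4.136       2.369       4.219       7.732
  solve Keq expr → x = -2.057; check Q = 0.01072
Then change container volume by factor 0.5 (V_new/V_old).
Step 2:
                    B           X           E           M
  I             8.273       4.738       8.437       15.46
  C            -3.532      -1.766      -3.532       1.766
  E             4.741       2.972       4.905       17.23
  solve Keq expr → x = 1.766; check Q = 0.01072

[B]_eq = 4.741 M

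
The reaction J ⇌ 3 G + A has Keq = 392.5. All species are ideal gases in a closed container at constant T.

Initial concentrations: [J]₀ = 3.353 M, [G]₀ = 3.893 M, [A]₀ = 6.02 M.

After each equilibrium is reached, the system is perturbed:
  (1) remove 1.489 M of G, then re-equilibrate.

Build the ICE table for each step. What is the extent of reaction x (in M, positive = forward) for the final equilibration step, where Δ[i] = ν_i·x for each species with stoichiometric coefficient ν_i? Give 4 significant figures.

Q₀ = 105.9 vs Keq = 392.5 ⇒ Q<K, forward
Step 1:
                   J          G          A
  init         3.353      3.893       6.02
  Δ          -0.5421      1.626     0.5421
  eq           2.811      5.519      6.562
  solve Keq expr → x = 0.5421; check Q = 392.5
Then remove 1.489 M of G.
Step 2:
                   J          G          A
  init         2.811       4.03      6.562
  Δ          -0.3776      1.133     0.3776
  eq           2.433      5.163       6.94
  solve Keq expr → x = 0.3776; check Q = 392.5

x = 0.3776 M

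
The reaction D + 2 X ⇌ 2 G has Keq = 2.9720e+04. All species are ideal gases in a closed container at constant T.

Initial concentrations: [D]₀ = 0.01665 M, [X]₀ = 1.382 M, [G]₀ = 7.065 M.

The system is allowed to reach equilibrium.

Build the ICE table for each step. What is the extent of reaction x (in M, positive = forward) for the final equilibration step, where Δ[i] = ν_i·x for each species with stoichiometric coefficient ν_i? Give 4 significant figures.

x = 0.01572 M

Q₀ = 1570 vs Keq = 2.9720e+04 ⇒ Q<K, forward
Step 1:
                   D          X          G
  init       0.01665      1.382      7.065
  Δ         -0.01572   -0.03144    0.03144
  eq      9.2898e-04      1.351      7.096
  solve Keq expr → x = 0.01572; check Q = 2.9720e+04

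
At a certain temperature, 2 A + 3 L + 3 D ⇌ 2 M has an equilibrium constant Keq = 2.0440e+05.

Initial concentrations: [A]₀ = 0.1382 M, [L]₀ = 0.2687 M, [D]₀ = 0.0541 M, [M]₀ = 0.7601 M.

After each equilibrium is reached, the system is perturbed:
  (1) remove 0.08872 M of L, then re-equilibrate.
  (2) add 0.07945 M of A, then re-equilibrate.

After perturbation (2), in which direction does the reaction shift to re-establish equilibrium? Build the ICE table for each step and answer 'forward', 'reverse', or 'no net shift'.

Q₀ = 9.8476e+06 vs Keq = 2.0440e+05 ⇒ Q>K, reverse
Step 1:
                    A           L           D           M
  I            0.1382      0.2687      0.0541      0.7601
  C           0.04637     0.06955     0.06955    -0.04637
  E            0.1846      0.3382      0.1236      0.7137
  solve Keq expr → x = -0.02318; check Q = 2.0440e+05
Then remove 0.08872 M of L.
Step 2:
                    A           L           D           M
  I            0.1846      0.2495      0.1236      0.7137
  C           0.01423     0.02134     0.02134    -0.01423
  E            0.1988      0.2709       0.145      0.6995
  solve Keq expr → x = -0.007114; check Q = 2.0440e+05
Then add 0.07945 M of A.
Step 3:
                    A           L           D           M
  I            0.2782      0.2709       0.145      0.6995
  C          -0.01115    -0.01673    -0.01673     0.01115
  E            0.2671      0.2541      0.1283      0.7107
  solve Keq expr → x = 0.005576; check Q = 2.0440e+05

Direction: forward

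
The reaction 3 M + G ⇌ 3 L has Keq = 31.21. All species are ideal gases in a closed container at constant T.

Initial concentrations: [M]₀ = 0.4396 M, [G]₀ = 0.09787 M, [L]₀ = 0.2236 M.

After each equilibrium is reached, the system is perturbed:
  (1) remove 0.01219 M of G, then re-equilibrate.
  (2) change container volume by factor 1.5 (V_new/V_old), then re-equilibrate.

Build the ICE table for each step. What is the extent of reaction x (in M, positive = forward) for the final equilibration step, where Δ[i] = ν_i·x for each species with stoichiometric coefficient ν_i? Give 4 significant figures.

x = -0.003564 M

Q₀ = 1.345 vs Keq = 31.21 ⇒ Q<K, forward
Step 1:
                    M           G           L
  Initial      0.4396     0.09787      0.2236
  Change      -0.1355    -0.04515      0.1355
  Equil        0.3041     0.05272      0.3591
  solve Keq expr → x = 0.04515; check Q = 31.21
Then remove 0.01219 M of G.
Step 2:
                    M           G           L
  Initial      0.3041     0.04053      0.3591
  Change      0.01008    0.003361    -0.01008
  Equil        0.3142     0.04389       0.349
  solve Keq expr → x = -0.003361; check Q = 31.21
Then change container volume by factor 1.5 (V_new/V_old).
Step 3:
                    M           G           L
  Initial      0.2095     0.02926      0.2326
  Change      0.01069    0.003564    -0.01069
  Equil        0.2202     0.03282       0.222
  solve Keq expr → x = -0.003564; check Q = 31.21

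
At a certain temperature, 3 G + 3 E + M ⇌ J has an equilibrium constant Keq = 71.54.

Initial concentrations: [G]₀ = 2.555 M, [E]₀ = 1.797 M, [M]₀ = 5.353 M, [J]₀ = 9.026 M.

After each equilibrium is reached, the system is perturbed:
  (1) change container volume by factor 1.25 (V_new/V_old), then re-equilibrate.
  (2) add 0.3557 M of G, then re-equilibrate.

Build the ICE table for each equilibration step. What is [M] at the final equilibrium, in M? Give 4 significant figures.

[M]_eq = 3.886 M

Q₀ = 0.01742 vs Keq = 71.54 ⇒ Q<K, forward
Step 1:
                    G           E           M           J
  I             2.555       1.797       5.353       9.026
  C            -1.509      -1.509     -0.5029      0.5029
  E             1.046      0.2883        4.85       9.529
  solve Keq expr → x = 0.5029; check Q = 71.54
Then change container volume by factor 1.25 (V_new/V_old).
Step 2:
                    G           E           M           J
  I            0.8371      0.2307        3.88       7.623
  C           0.09257     0.09257     0.03086    -0.03086
  E            0.9296      0.3232       3.911       7.592
  solve Keq expr → x = -0.03086; check Q = 71.54
Then add 0.3557 M of G.
Step 3:
                    G           E           M           J
  I             1.285      0.3232       3.911       7.592
  C          -0.07431    -0.07431    -0.02477     0.02477
  E             1.211      0.2489       3.886       7.617
  solve Keq expr → x = 0.02477; check Q = 71.54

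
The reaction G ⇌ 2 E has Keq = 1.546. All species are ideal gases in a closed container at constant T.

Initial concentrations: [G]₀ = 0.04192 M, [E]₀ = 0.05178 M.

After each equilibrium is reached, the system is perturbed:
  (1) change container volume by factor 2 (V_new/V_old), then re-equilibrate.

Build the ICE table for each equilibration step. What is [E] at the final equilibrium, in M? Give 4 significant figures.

[E]_eq = 0.06272 M

Q₀ = 0.06396 vs Keq = 1.546 ⇒ Q<K, forward
Step 1:
                  G         E
  init      0.04192   0.05178
  Δ        -0.03296   0.06592
  eq       0.008961    0.1177
  solve Keq expr → x = 0.03296; check Q = 1.546
Then change container volume by factor 2 (V_new/V_old).
Step 2:
                  G         E
  init      0.00448   0.05885
  Δ       -0.001936  0.003871
  eq       0.002545   0.06272
  solve Keq expr → x = 0.001936; check Q = 1.546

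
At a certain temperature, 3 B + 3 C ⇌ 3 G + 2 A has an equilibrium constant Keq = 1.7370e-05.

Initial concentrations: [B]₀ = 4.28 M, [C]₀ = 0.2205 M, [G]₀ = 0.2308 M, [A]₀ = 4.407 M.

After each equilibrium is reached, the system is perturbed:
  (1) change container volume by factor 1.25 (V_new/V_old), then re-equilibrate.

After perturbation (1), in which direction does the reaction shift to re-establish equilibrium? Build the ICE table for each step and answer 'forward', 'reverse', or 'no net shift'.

Direction: reverse

Q₀ = 0.2841 vs Keq = 1.7370e-05 ⇒ Q>K, reverse
Step 1:
                    B           C           G           A
  init           4.28      0.2205      0.2308       4.407
  Δ            0.2117      0.2117     -0.2117     -0.1411
  eq            4.492      0.4322     0.01911       4.266
  solve Keq expr → x = -0.07056; check Q = 1.7370e-05
Then change container volume by factor 1.25 (V_new/V_old).
Step 2:
                    B           C           G           A
  init          3.593      0.3457     0.01529       3.413
  Δ          0.001047    0.001047   -0.001047 -6.9800e-04
  eq            3.594      0.3468     0.01424       3.412
  solve Keq expr → x = -3.4900e-04; check Q = 1.7370e-05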